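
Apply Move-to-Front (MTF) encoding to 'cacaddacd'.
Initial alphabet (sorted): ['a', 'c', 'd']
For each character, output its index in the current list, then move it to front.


MTF encoding:
'c': index 1 in ['a', 'c', 'd'] -> ['c', 'a', 'd']
'a': index 1 in ['c', 'a', 'd'] -> ['a', 'c', 'd']
'c': index 1 in ['a', 'c', 'd'] -> ['c', 'a', 'd']
'a': index 1 in ['c', 'a', 'd'] -> ['a', 'c', 'd']
'd': index 2 in ['a', 'c', 'd'] -> ['d', 'a', 'c']
'd': index 0 in ['d', 'a', 'c'] -> ['d', 'a', 'c']
'a': index 1 in ['d', 'a', 'c'] -> ['a', 'd', 'c']
'c': index 2 in ['a', 'd', 'c'] -> ['c', 'a', 'd']
'd': index 2 in ['c', 'a', 'd'] -> ['d', 'c', 'a']


Output: [1, 1, 1, 1, 2, 0, 1, 2, 2]


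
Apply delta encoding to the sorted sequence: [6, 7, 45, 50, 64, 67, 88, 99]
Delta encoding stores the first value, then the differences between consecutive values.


First value: 6
Deltas:
  7 - 6 = 1
  45 - 7 = 38
  50 - 45 = 5
  64 - 50 = 14
  67 - 64 = 3
  88 - 67 = 21
  99 - 88 = 11


Delta encoded: [6, 1, 38, 5, 14, 3, 21, 11]


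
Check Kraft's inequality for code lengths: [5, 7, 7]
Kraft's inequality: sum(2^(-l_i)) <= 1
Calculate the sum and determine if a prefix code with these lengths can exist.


Sum = 2^(-5) + 2^(-7) + 2^(-7)
    = 0.03125 + 0.0078125 + 0.0078125
    = 6/128 = 0.046875
Since 0.046875 <= 1, Kraft's inequality IS satisfied.
A prefix code with these lengths CAN exist.

Kraft sum = 0.046875. Satisfied.


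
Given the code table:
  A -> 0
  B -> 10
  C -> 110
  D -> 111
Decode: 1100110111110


Decoding:
110 -> C
0 -> A
110 -> C
111 -> D
110 -> C


Result: CACDC


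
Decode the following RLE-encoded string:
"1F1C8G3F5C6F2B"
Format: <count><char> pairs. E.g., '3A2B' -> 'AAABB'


Expanding each <count><char> pair:
  1F -> 'F'
  1C -> 'C'
  8G -> 'GGGGGGGG'
  3F -> 'FFF'
  5C -> 'CCCCC'
  6F -> 'FFFFFF'
  2B -> 'BB'

Decoded = FCGGGGGGGGFFFCCCCCFFFFFFBB


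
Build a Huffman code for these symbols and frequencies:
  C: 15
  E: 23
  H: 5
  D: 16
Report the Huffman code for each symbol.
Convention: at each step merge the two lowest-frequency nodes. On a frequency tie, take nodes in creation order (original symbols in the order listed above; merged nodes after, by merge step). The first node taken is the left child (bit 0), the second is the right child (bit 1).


Huffman tree construction:
Step 1: Merge H(5) + C(15) = 20
Step 2: Merge D(16) + (H+C)(20) = 36
Step 3: Merge E(23) + (D+(H+C))(36) = 59
Read each symbol's code off the tree from the root (left child = 0, right child = 1).

Codes:
  C: 111 (length 3)
  E: 0 (length 1)
  H: 110 (length 3)
  D: 10 (length 2)
Average code length: 115/59 = 1.9492 bits/symbol


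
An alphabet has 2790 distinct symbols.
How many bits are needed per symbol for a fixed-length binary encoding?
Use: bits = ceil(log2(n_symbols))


log2(2790) = 11.446
Bracket: 2^11 = 2048 < 2790 <= 2^12 = 4096
So ceil(log2(2790)) = 12

bits = ceil(log2(2790)) = ceil(11.446) = 12 bits


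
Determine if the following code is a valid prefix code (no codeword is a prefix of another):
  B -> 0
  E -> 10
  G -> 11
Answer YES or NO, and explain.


Checking each pair (does one codeword prefix another?):
  B='0' vs E='10': no prefix
  B='0' vs G='11': no prefix
  E='10' vs B='0': no prefix
  E='10' vs G='11': no prefix
  G='11' vs B='0': no prefix
  G='11' vs E='10': no prefix
No violation found over all pairs.

YES -- this is a valid prefix code. No codeword is a prefix of any other codeword.


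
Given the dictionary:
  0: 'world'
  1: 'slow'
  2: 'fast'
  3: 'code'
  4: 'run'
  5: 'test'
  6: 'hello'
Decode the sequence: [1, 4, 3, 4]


Look up each index in the dictionary:
  1 -> 'slow'
  4 -> 'run'
  3 -> 'code'
  4 -> 'run'

Decoded: "slow run code run"


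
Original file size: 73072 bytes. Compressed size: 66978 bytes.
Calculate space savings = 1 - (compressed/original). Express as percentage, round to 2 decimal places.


ratio = compressed/original = 66978/73072 = 0.916603
savings = 1 - ratio = 1 - 0.916603 = 0.083397
as a percentage: 0.083397 * 100 = 8.34%

Space savings = 1 - 66978/73072 = 8.34%


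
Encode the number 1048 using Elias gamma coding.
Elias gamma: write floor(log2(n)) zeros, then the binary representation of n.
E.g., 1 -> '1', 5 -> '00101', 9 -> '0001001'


num_bits = floor(log2(1048)) + 1 = 11
leading_zeros = num_bits - 1 = 10
binary(1048) = 10000011000

Elias gamma(1048) = '0000000000' + '10000011000' = 000000000010000011000 (21 bits)


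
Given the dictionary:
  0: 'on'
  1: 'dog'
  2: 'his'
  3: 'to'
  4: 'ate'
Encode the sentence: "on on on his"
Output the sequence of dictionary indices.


Look up each word in the dictionary:
  'on' -> 0
  'on' -> 0
  'on' -> 0
  'his' -> 2

Encoded: [0, 0, 0, 2]


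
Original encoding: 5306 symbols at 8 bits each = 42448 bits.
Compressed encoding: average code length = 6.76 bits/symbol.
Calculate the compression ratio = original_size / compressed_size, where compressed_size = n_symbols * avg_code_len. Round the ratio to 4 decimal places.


original_size = n_symbols * orig_bits = 5306 * 8 = 42448 bits
compressed_size = n_symbols * avg_code_len = 5306 * 6.76 = 35868.56 bits
ratio = original_size / compressed_size = 42448 / 35868.56 = 1.1834

Compression ratio = 1.1834


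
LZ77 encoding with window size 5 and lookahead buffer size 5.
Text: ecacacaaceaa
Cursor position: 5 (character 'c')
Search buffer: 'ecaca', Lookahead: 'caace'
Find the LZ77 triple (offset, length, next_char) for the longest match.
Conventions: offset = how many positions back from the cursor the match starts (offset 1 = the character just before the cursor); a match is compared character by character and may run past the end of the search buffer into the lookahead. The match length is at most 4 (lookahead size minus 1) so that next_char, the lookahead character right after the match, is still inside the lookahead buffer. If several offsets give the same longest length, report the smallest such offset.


Try each offset into the search buffer:
  offset=1 (pos 4, char 'a'): match length 0
  offset=2 (pos 3, char 'c'): match length 2
  offset=3 (pos 2, char 'a'): match length 0
  offset=4 (pos 1, char 'c'): match length 2
  offset=5 (pos 0, char 'e'): match length 0
Longest match has length 2, found at offsets 2, 4; take the smallest, offset 2.
next_char = character at position 5 + 2 = 7 -> 'a'

Best match: offset=2, length=2 (matching 'ca' starting at position 3)
LZ77 triple: (2, 2, 'a')


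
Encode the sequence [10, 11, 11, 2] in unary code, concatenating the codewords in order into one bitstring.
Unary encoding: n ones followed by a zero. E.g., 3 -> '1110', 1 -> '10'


Encode each number as n ones followed by a terminating 0:
  10 -> 11111111110 (11 bits)
  11 -> 111111111110 (12 bits)
  11 -> 111111111110 (12 bits)
  2 -> 110 (3 bits)
Total length = 11 + 12 + 12 + 3 = 38 bits.

Unary([10, 11, 11, 2]) = 11111111110111111111110111111111110110 (38 bits)


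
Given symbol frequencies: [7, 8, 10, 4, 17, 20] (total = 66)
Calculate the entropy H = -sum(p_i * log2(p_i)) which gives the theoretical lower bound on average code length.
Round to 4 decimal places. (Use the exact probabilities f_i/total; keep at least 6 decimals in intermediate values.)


Per-symbol terms -p_i * log2(p_i) with p_i = f_i/66:
  p = 7/66 = 0.106061: log2(p) = -3.237039, -p*log2(p) = 0.343322
  p = 8/66 = 0.121212: log2(p) = -3.044394, -p*log2(p) = 0.369017
  p = 10/66 = 0.151515: log2(p) = -2.722466, -p*log2(p) = 0.412495
  p = 4/66 = 0.060606: log2(p) = -4.044394, -p*log2(p) = 0.245115
  p = 17/66 = 0.257576: log2(p) = -1.956931, -p*log2(p) = 0.504058
  p = 20/66 = 0.303030: log2(p) = -1.722466, -p*log2(p) = 0.521959
H = 0.343322 + 0.369017 + 0.412495 + 0.245115 + 0.504058 + 0.521959 = 2.395966

H = 2.396 bits/symbol


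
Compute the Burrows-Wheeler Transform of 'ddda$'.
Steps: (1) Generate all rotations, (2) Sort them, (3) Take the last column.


Rotations (sorted):
  0: $ddda -> last char: a
  1: a$ddd -> last char: d
  2: da$dd -> last char: d
  3: dda$d -> last char: d
  4: ddda$ -> last char: $


BWT = addd$


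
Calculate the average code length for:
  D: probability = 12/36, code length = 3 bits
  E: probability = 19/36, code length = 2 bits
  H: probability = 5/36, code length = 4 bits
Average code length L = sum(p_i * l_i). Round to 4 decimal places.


Weighted contributions p_i * l_i:
  D: (12/36) * 3 = 36/36
  E: (19/36) * 2 = 38/36
  H: (5/36) * 4 = 20/36
Sum = (36 + 38 + 20)/36 = 94/36

L = 94/36 = 2.6111 bits/symbol


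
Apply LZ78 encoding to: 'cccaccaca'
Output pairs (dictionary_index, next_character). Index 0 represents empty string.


LZ78 encoding steps:
Dictionary: {0: ''}
Step 1: w='' (idx 0), next='c' -> output (0, 'c'), add 'c' as idx 1
Step 2: w='c' (idx 1), next='c' -> output (1, 'c'), add 'cc' as idx 2
Step 3: w='' (idx 0), next='a' -> output (0, 'a'), add 'a' as idx 3
Step 4: w='cc' (idx 2), next='a' -> output (2, 'a'), add 'cca' as idx 4
Step 5: w='c' (idx 1), next='a' -> output (1, 'a'), add 'ca' as idx 5


Encoded: [(0, 'c'), (1, 'c'), (0, 'a'), (2, 'a'), (1, 'a')]


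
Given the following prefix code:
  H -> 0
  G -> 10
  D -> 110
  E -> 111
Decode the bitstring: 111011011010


Decoding step by step:
Bits 111 -> E
Bits 0 -> H
Bits 110 -> D
Bits 110 -> D
Bits 10 -> G


Decoded message: EHDDG


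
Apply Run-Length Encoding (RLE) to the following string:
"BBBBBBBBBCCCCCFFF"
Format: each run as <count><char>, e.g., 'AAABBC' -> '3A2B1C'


Scanning runs left to right:
  i=0: run of 'B' x 9 -> '9B'
  i=9: run of 'C' x 5 -> '5C'
  i=14: run of 'F' x 3 -> '3F'

RLE = 9B5C3F


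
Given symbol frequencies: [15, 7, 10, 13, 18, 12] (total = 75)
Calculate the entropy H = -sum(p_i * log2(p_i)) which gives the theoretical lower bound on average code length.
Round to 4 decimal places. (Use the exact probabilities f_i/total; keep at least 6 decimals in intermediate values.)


Per-symbol terms -p_i * log2(p_i) with p_i = f_i/75:
  p = 15/75 = 0.200000: log2(p) = -2.321928, -p*log2(p) = 0.464386
  p = 7/75 = 0.093333: log2(p) = -3.421464, -p*log2(p) = 0.319337
  p = 10/75 = 0.133333: log2(p) = -2.906891, -p*log2(p) = 0.387585
  p = 13/75 = 0.173333: log2(p) = -2.528379, -p*log2(p) = 0.438252
  p = 18/75 = 0.240000: log2(p) = -2.058894, -p*log2(p) = 0.494134
  p = 12/75 = 0.160000: log2(p) = -2.643856, -p*log2(p) = 0.423017
H = 0.464386 + 0.319337 + 0.387585 + 0.438252 + 0.494134 + 0.423017 = 2.526711

H = 2.5267 bits/symbol


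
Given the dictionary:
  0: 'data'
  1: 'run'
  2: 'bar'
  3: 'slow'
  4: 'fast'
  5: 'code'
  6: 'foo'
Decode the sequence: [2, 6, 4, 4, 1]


Look up each index in the dictionary:
  2 -> 'bar'
  6 -> 'foo'
  4 -> 'fast'
  4 -> 'fast'
  1 -> 'run'

Decoded: "bar foo fast fast run"


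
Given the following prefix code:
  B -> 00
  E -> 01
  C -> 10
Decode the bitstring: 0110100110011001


Decoding step by step:
Bits 01 -> E
Bits 10 -> C
Bits 10 -> C
Bits 01 -> E
Bits 10 -> C
Bits 01 -> E
Bits 10 -> C
Bits 01 -> E


Decoded message: ECCECECE


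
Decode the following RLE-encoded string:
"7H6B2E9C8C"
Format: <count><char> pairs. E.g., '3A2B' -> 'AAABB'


Expanding each <count><char> pair:
  7H -> 'HHHHHHH'
  6B -> 'BBBBBB'
  2E -> 'EE'
  9C -> 'CCCCCCCCC'
  8C -> 'CCCCCCCC'

Decoded = HHHHHHHBBBBBBEECCCCCCCCCCCCCCCCC


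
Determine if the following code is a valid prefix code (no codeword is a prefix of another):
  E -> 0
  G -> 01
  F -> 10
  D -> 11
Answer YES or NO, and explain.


Checking each pair (does one codeword prefix another?):
  E='0' vs G='01': prefix -- VIOLATION

NO -- this is NOT a valid prefix code. E (0) is a prefix of G (01).


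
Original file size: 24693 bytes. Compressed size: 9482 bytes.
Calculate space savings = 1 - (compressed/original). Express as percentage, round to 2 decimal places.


ratio = compressed/original = 9482/24693 = 0.383995
savings = 1 - ratio = 1 - 0.383995 = 0.616005
as a percentage: 0.616005 * 100 = 61.6%

Space savings = 1 - 9482/24693 = 61.6%


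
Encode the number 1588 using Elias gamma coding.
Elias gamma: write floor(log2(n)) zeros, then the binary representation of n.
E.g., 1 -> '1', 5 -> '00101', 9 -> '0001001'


num_bits = floor(log2(1588)) + 1 = 11
leading_zeros = num_bits - 1 = 10
binary(1588) = 11000110100

Elias gamma(1588) = '0000000000' + '11000110100' = 000000000011000110100 (21 bits)


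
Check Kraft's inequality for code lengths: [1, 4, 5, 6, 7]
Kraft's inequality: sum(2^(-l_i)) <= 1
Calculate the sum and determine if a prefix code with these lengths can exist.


Sum = 2^(-1) + 2^(-4) + 2^(-5) + 2^(-6) + 2^(-7)
    = 0.5 + 0.0625 + 0.03125 + 0.015625 + 0.0078125
    = 79/128 = 0.6171875
Since 0.6171875 <= 1, Kraft's inequality IS satisfied.
A prefix code with these lengths CAN exist.

Kraft sum = 0.6171875. Satisfied.


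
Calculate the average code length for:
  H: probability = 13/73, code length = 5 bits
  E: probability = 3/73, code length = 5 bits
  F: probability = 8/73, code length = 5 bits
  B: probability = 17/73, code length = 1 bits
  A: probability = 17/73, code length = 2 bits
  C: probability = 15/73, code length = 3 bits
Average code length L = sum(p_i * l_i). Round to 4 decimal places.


Weighted contributions p_i * l_i:
  H: (13/73) * 5 = 65/73
  E: (3/73) * 5 = 15/73
  F: (8/73) * 5 = 40/73
  B: (17/73) * 1 = 17/73
  A: (17/73) * 2 = 34/73
  C: (15/73) * 3 = 45/73
Sum = (65 + 15 + 40 + 17 + 34 + 45)/73 = 216/73

L = 216/73 = 2.9589 bits/symbol


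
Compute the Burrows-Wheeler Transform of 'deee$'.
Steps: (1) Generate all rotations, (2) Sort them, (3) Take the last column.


Rotations (sorted):
  0: $deee -> last char: e
  1: deee$ -> last char: $
  2: e$dee -> last char: e
  3: ee$de -> last char: e
  4: eee$d -> last char: d


BWT = e$eed


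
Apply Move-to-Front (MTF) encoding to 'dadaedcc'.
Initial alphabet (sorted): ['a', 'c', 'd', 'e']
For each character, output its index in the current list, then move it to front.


MTF encoding:
'd': index 2 in ['a', 'c', 'd', 'e'] -> ['d', 'a', 'c', 'e']
'a': index 1 in ['d', 'a', 'c', 'e'] -> ['a', 'd', 'c', 'e']
'd': index 1 in ['a', 'd', 'c', 'e'] -> ['d', 'a', 'c', 'e']
'a': index 1 in ['d', 'a', 'c', 'e'] -> ['a', 'd', 'c', 'e']
'e': index 3 in ['a', 'd', 'c', 'e'] -> ['e', 'a', 'd', 'c']
'd': index 2 in ['e', 'a', 'd', 'c'] -> ['d', 'e', 'a', 'c']
'c': index 3 in ['d', 'e', 'a', 'c'] -> ['c', 'd', 'e', 'a']
'c': index 0 in ['c', 'd', 'e', 'a'] -> ['c', 'd', 'e', 'a']


Output: [2, 1, 1, 1, 3, 2, 3, 0]


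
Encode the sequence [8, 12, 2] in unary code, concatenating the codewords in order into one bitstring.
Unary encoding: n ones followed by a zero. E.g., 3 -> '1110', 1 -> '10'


Encode each number as n ones followed by a terminating 0:
  8 -> 111111110 (9 bits)
  12 -> 1111111111110 (13 bits)
  2 -> 110 (3 bits)
Total length = 9 + 13 + 3 = 25 bits.

Unary([8, 12, 2]) = 1111111101111111111110110 (25 bits)


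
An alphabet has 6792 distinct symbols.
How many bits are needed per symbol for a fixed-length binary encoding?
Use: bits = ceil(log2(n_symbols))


log2(6792) = 12.7296
Bracket: 2^12 = 4096 < 6792 <= 2^13 = 8192
So ceil(log2(6792)) = 13

bits = ceil(log2(6792)) = ceil(12.7296) = 13 bits


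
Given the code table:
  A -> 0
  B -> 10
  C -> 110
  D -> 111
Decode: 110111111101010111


Decoding:
110 -> C
111 -> D
111 -> D
10 -> B
10 -> B
10 -> B
111 -> D


Result: CDDBBBD


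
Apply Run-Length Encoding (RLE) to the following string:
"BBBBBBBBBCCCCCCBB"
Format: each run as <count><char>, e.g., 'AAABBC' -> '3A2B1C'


Scanning runs left to right:
  i=0: run of 'B' x 9 -> '9B'
  i=9: run of 'C' x 6 -> '6C'
  i=15: run of 'B' x 2 -> '2B'

RLE = 9B6C2B


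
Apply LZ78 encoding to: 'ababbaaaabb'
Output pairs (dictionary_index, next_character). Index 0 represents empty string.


LZ78 encoding steps:
Dictionary: {0: ''}
Step 1: w='' (idx 0), next='a' -> output (0, 'a'), add 'a' as idx 1
Step 2: w='' (idx 0), next='b' -> output (0, 'b'), add 'b' as idx 2
Step 3: w='a' (idx 1), next='b' -> output (1, 'b'), add 'ab' as idx 3
Step 4: w='b' (idx 2), next='a' -> output (2, 'a'), add 'ba' as idx 4
Step 5: w='a' (idx 1), next='a' -> output (1, 'a'), add 'aa' as idx 5
Step 6: w='ab' (idx 3), next='b' -> output (3, 'b'), add 'abb' as idx 6


Encoded: [(0, 'a'), (0, 'b'), (1, 'b'), (2, 'a'), (1, 'a'), (3, 'b')]


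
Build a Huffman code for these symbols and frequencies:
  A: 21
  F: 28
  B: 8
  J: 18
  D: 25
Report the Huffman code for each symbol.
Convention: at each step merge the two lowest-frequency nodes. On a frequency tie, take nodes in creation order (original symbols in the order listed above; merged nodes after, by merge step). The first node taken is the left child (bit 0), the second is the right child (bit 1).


Huffman tree construction:
Step 1: Merge B(8) + J(18) = 26
Step 2: Merge A(21) + D(25) = 46
Step 3: Merge (B+J)(26) + F(28) = 54
Step 4: Merge (A+D)(46) + ((B+J)+F)(54) = 100
Read each symbol's code off the tree from the root (left child = 0, right child = 1).

Codes:
  A: 00 (length 2)
  F: 11 (length 2)
  B: 100 (length 3)
  J: 101 (length 3)
  D: 01 (length 2)
Average code length: 226/100 = 2.2600 bits/symbol


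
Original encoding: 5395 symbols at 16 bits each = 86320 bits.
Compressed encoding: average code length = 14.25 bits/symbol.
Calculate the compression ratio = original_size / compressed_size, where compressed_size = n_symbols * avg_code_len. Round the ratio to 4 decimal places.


original_size = n_symbols * orig_bits = 5395 * 16 = 86320 bits
compressed_size = n_symbols * avg_code_len = 5395 * 14.25 = 76878.75 bits
ratio = original_size / compressed_size = 86320 / 76878.75 = 1.1228

Compression ratio = 1.1228


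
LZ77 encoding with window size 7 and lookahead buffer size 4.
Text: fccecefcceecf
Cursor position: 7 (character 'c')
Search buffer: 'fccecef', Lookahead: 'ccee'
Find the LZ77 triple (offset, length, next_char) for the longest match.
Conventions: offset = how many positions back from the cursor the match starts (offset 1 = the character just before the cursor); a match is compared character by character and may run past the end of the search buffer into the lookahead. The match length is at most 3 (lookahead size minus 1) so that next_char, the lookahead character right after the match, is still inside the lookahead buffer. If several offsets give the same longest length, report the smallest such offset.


Try each offset into the search buffer:
  offset=1 (pos 6, char 'f'): match length 0
  offset=2 (pos 5, char 'e'): match length 0
  offset=3 (pos 4, char 'c'): match length 1
  offset=4 (pos 3, char 'e'): match length 0
  offset=5 (pos 2, char 'c'): match length 1
  offset=6 (pos 1, char 'c'): match length 3
  offset=7 (pos 0, char 'f'): match length 0
Longest match has length 3 at offset 6.
next_char = character at position 7 + 3 = 10 -> 'e'

Best match: offset=6, length=3 (matching 'cce' starting at position 1)
LZ77 triple: (6, 3, 'e')


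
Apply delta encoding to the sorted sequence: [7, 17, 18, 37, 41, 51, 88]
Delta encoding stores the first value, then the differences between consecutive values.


First value: 7
Deltas:
  17 - 7 = 10
  18 - 17 = 1
  37 - 18 = 19
  41 - 37 = 4
  51 - 41 = 10
  88 - 51 = 37


Delta encoded: [7, 10, 1, 19, 4, 10, 37]


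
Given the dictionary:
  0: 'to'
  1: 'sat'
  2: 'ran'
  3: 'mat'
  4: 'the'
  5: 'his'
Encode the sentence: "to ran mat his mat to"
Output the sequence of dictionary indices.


Look up each word in the dictionary:
  'to' -> 0
  'ran' -> 2
  'mat' -> 3
  'his' -> 5
  'mat' -> 3
  'to' -> 0

Encoded: [0, 2, 3, 5, 3, 0]


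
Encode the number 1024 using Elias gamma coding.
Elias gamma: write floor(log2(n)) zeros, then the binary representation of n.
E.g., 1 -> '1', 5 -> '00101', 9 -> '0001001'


num_bits = floor(log2(1024)) + 1 = 11
leading_zeros = num_bits - 1 = 10
binary(1024) = 10000000000

Elias gamma(1024) = '0000000000' + '10000000000' = 000000000010000000000 (21 bits)


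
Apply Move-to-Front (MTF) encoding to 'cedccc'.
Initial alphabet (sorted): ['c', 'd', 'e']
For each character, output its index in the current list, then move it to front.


MTF encoding:
'c': index 0 in ['c', 'd', 'e'] -> ['c', 'd', 'e']
'e': index 2 in ['c', 'd', 'e'] -> ['e', 'c', 'd']
'd': index 2 in ['e', 'c', 'd'] -> ['d', 'e', 'c']
'c': index 2 in ['d', 'e', 'c'] -> ['c', 'd', 'e']
'c': index 0 in ['c', 'd', 'e'] -> ['c', 'd', 'e']
'c': index 0 in ['c', 'd', 'e'] -> ['c', 'd', 'e']


Output: [0, 2, 2, 2, 0, 0]


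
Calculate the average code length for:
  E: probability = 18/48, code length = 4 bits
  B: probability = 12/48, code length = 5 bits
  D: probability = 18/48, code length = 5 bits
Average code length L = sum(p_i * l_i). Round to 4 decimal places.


Weighted contributions p_i * l_i:
  E: (18/48) * 4 = 72/48
  B: (12/48) * 5 = 60/48
  D: (18/48) * 5 = 90/48
Sum = (72 + 60 + 90)/48 = 222/48

L = 222/48 = 4.6250 bits/symbol


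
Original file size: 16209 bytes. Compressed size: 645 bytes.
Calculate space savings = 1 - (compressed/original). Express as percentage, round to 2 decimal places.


ratio = compressed/original = 645/16209 = 0.039793
savings = 1 - ratio = 1 - 0.039793 = 0.960207
as a percentage: 0.960207 * 100 = 96.02%

Space savings = 1 - 645/16209 = 96.02%


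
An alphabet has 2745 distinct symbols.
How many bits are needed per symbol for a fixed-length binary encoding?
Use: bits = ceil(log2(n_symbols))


log2(2745) = 11.4226
Bracket: 2^11 = 2048 < 2745 <= 2^12 = 4096
So ceil(log2(2745)) = 12

bits = ceil(log2(2745)) = ceil(11.4226) = 12 bits


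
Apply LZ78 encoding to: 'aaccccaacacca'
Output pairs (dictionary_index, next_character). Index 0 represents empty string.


LZ78 encoding steps:
Dictionary: {0: ''}
Step 1: w='' (idx 0), next='a' -> output (0, 'a'), add 'a' as idx 1
Step 2: w='a' (idx 1), next='c' -> output (1, 'c'), add 'ac' as idx 2
Step 3: w='' (idx 0), next='c' -> output (0, 'c'), add 'c' as idx 3
Step 4: w='c' (idx 3), next='c' -> output (3, 'c'), add 'cc' as idx 4
Step 5: w='a' (idx 1), next='a' -> output (1, 'a'), add 'aa' as idx 5
Step 6: w='c' (idx 3), next='a' -> output (3, 'a'), add 'ca' as idx 6
Step 7: w='cc' (idx 4), next='a' -> output (4, 'a'), add 'cca' as idx 7


Encoded: [(0, 'a'), (1, 'c'), (0, 'c'), (3, 'c'), (1, 'a'), (3, 'a'), (4, 'a')]


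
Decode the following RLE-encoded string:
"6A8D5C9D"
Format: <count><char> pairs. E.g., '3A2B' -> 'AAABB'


Expanding each <count><char> pair:
  6A -> 'AAAAAA'
  8D -> 'DDDDDDDD'
  5C -> 'CCCCC'
  9D -> 'DDDDDDDDD'

Decoded = AAAAAADDDDDDDDCCCCCDDDDDDDDD


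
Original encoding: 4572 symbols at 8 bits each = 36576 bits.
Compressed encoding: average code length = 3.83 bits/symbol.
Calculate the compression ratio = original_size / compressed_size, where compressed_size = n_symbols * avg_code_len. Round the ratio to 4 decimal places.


original_size = n_symbols * orig_bits = 4572 * 8 = 36576 bits
compressed_size = n_symbols * avg_code_len = 4572 * 3.83 = 17510.76 bits
ratio = original_size / compressed_size = 36576 / 17510.76 = 2.0888

Compression ratio = 2.0888


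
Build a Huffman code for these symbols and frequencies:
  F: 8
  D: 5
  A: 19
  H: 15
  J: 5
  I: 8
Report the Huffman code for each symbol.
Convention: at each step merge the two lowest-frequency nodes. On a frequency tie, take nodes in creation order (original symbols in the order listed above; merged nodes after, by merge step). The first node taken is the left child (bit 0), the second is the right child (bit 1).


Huffman tree construction:
Step 1: Merge D(5) + J(5) = 10
Step 2: Merge F(8) + I(8) = 16
Step 3: Merge (D+J)(10) + H(15) = 25
Step 4: Merge (F+I)(16) + A(19) = 35
Step 5: Merge ((D+J)+H)(25) + ((F+I)+A)(35) = 60
Read each symbol's code off the tree from the root (left child = 0, right child = 1).

Codes:
  F: 100 (length 3)
  D: 000 (length 3)
  A: 11 (length 2)
  H: 01 (length 2)
  J: 001 (length 3)
  I: 101 (length 3)
Average code length: 146/60 = 2.4333 bits/symbol


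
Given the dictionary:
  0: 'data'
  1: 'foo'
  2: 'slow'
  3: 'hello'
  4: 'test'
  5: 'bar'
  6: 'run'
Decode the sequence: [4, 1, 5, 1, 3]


Look up each index in the dictionary:
  4 -> 'test'
  1 -> 'foo'
  5 -> 'bar'
  1 -> 'foo'
  3 -> 'hello'

Decoded: "test foo bar foo hello"


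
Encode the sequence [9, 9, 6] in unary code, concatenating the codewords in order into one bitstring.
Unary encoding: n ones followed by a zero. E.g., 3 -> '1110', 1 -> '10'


Encode each number as n ones followed by a terminating 0:
  9 -> 1111111110 (10 bits)
  9 -> 1111111110 (10 bits)
  6 -> 1111110 (7 bits)
Total length = 10 + 10 + 7 = 27 bits.

Unary([9, 9, 6]) = 111111111011111111101111110 (27 bits)


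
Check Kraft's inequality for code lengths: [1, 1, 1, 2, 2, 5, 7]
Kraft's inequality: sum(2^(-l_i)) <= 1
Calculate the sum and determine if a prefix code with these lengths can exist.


Sum = 2^(-1) + 2^(-1) + 2^(-1) + 2^(-2) + 2^(-2) + 2^(-5) + 2^(-7)
    = 0.5 + 0.5 + 0.5 + 0.25 + 0.25 + 0.03125 + 0.0078125
    = 261/128 = 2.0390625
Since 2.0390625 > 1, Kraft's inequality is NOT satisfied.
A prefix code with these lengths CANNOT exist.

Kraft sum = 2.0390625. Not satisfied.


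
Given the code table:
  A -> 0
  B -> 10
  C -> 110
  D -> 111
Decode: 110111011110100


Decoding:
110 -> C
111 -> D
0 -> A
111 -> D
10 -> B
10 -> B
0 -> A


Result: CDADBBA


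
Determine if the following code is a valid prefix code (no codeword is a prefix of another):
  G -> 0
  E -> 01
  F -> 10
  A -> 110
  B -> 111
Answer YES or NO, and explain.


Checking each pair (does one codeword prefix another?):
  G='0' vs E='01': prefix -- VIOLATION

NO -- this is NOT a valid prefix code. G (0) is a prefix of E (01).


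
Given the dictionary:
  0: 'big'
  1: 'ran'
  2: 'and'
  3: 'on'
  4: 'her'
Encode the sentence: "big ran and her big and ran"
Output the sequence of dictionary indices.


Look up each word in the dictionary:
  'big' -> 0
  'ran' -> 1
  'and' -> 2
  'her' -> 4
  'big' -> 0
  'and' -> 2
  'ran' -> 1

Encoded: [0, 1, 2, 4, 0, 2, 1]


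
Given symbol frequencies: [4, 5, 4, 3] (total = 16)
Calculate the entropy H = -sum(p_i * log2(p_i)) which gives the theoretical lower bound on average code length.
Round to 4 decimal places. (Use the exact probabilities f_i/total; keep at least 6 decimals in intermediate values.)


Per-symbol terms -p_i * log2(p_i) with p_i = f_i/16:
  p = 4/16 = 0.250000: log2(p) = -2.000000, -p*log2(p) = 0.500000
  p = 5/16 = 0.312500: log2(p) = -1.678072, -p*log2(p) = 0.524397
  p = 4/16 = 0.250000: log2(p) = -2.000000, -p*log2(p) = 0.500000
  p = 3/16 = 0.187500: log2(p) = -2.415037, -p*log2(p) = 0.452820
H = 0.500000 + 0.524397 + 0.500000 + 0.452820 = 1.977217

H = 1.9772 bits/symbol


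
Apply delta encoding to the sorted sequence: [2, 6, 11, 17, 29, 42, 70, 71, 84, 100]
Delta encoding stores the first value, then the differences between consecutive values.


First value: 2
Deltas:
  6 - 2 = 4
  11 - 6 = 5
  17 - 11 = 6
  29 - 17 = 12
  42 - 29 = 13
  70 - 42 = 28
  71 - 70 = 1
  84 - 71 = 13
  100 - 84 = 16


Delta encoded: [2, 4, 5, 6, 12, 13, 28, 1, 13, 16]


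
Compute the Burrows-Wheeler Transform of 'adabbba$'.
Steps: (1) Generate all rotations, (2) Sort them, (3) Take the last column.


Rotations (sorted):
  0: $adabbba -> last char: a
  1: a$adabbb -> last char: b
  2: abbba$ad -> last char: d
  3: adabbba$ -> last char: $
  4: ba$adabb -> last char: b
  5: bba$adab -> last char: b
  6: bbba$ada -> last char: a
  7: dabbba$a -> last char: a


BWT = abd$bbaa


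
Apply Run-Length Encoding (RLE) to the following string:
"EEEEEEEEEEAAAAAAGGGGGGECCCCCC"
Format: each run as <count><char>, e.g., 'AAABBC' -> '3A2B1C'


Scanning runs left to right:
  i=0: run of 'E' x 10 -> '10E'
  i=10: run of 'A' x 6 -> '6A'
  i=16: run of 'G' x 6 -> '6G'
  i=22: run of 'E' x 1 -> '1E'
  i=23: run of 'C' x 6 -> '6C'

RLE = 10E6A6G1E6C


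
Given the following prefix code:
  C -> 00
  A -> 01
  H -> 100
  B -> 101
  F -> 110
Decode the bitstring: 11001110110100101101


Decoding step by step:
Bits 110 -> F
Bits 01 -> A
Bits 110 -> F
Bits 110 -> F
Bits 100 -> H
Bits 101 -> B
Bits 101 -> B


Decoded message: FAFFHBB


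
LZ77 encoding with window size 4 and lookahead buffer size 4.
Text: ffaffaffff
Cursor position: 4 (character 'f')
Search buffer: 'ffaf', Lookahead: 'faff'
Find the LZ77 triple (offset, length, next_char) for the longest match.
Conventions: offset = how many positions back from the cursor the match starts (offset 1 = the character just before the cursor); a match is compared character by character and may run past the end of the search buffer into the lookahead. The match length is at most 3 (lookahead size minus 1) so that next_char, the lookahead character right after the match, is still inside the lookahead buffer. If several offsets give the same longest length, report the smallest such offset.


Try each offset into the search buffer:
  offset=1 (pos 3, char 'f'): match length 1
  offset=2 (pos 2, char 'a'): match length 0
  offset=3 (pos 1, char 'f'): match length 3
  offset=4 (pos 0, char 'f'): match length 1
Longest match has length 3 at offset 3.
next_char = character at position 4 + 3 = 7 -> 'f'

Best match: offset=3, length=3 (matching 'faf' starting at position 1)
LZ77 triple: (3, 3, 'f')


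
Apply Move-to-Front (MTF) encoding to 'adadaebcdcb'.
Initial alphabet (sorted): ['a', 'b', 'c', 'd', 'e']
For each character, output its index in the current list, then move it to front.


MTF encoding:
'a': index 0 in ['a', 'b', 'c', 'd', 'e'] -> ['a', 'b', 'c', 'd', 'e']
'd': index 3 in ['a', 'b', 'c', 'd', 'e'] -> ['d', 'a', 'b', 'c', 'e']
'a': index 1 in ['d', 'a', 'b', 'c', 'e'] -> ['a', 'd', 'b', 'c', 'e']
'd': index 1 in ['a', 'd', 'b', 'c', 'e'] -> ['d', 'a', 'b', 'c', 'e']
'a': index 1 in ['d', 'a', 'b', 'c', 'e'] -> ['a', 'd', 'b', 'c', 'e']
'e': index 4 in ['a', 'd', 'b', 'c', 'e'] -> ['e', 'a', 'd', 'b', 'c']
'b': index 3 in ['e', 'a', 'd', 'b', 'c'] -> ['b', 'e', 'a', 'd', 'c']
'c': index 4 in ['b', 'e', 'a', 'd', 'c'] -> ['c', 'b', 'e', 'a', 'd']
'd': index 4 in ['c', 'b', 'e', 'a', 'd'] -> ['d', 'c', 'b', 'e', 'a']
'c': index 1 in ['d', 'c', 'b', 'e', 'a'] -> ['c', 'd', 'b', 'e', 'a']
'b': index 2 in ['c', 'd', 'b', 'e', 'a'] -> ['b', 'c', 'd', 'e', 'a']


Output: [0, 3, 1, 1, 1, 4, 3, 4, 4, 1, 2]


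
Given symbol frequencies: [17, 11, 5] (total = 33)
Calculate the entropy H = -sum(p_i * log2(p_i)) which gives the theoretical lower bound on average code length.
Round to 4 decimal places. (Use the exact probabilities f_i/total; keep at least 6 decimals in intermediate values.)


Per-symbol terms -p_i * log2(p_i) with p_i = f_i/33:
  p = 17/33 = 0.515152: log2(p) = -0.956931, -p*log2(p) = 0.492965
  p = 11/33 = 0.333333: log2(p) = -1.584963, -p*log2(p) = 0.528321
  p = 5/33 = 0.151515: log2(p) = -2.722466, -p*log2(p) = 0.412495
H = 0.492965 + 0.528321 + 0.412495 = 1.433781

H = 1.4338 bits/symbol


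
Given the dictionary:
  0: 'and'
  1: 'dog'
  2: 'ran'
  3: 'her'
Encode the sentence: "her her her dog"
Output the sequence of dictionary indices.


Look up each word in the dictionary:
  'her' -> 3
  'her' -> 3
  'her' -> 3
  'dog' -> 1

Encoded: [3, 3, 3, 1]


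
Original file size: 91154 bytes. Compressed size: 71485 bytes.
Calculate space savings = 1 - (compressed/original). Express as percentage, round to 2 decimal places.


ratio = compressed/original = 71485/91154 = 0.784222
savings = 1 - ratio = 1 - 0.784222 = 0.215778
as a percentage: 0.215778 * 100 = 21.58%

Space savings = 1 - 71485/91154 = 21.58%


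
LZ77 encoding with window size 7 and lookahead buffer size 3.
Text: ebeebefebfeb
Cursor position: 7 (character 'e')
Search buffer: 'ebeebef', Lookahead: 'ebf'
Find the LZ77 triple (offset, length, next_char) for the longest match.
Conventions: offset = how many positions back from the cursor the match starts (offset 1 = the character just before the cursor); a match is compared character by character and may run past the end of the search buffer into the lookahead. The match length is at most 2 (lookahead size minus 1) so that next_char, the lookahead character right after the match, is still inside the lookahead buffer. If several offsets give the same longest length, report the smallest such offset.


Try each offset into the search buffer:
  offset=1 (pos 6, char 'f'): match length 0
  offset=2 (pos 5, char 'e'): match length 1
  offset=3 (pos 4, char 'b'): match length 0
  offset=4 (pos 3, char 'e'): match length 2
  offset=5 (pos 2, char 'e'): match length 1
  offset=6 (pos 1, char 'b'): match length 0
  offset=7 (pos 0, char 'e'): match length 2
Longest match has length 2, found at offsets 4, 7; take the smallest, offset 4.
next_char = character at position 7 + 2 = 9 -> 'f'

Best match: offset=4, length=2 (matching 'eb' starting at position 3)
LZ77 triple: (4, 2, 'f')


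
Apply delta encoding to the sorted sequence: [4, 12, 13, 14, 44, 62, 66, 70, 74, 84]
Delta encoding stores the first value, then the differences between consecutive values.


First value: 4
Deltas:
  12 - 4 = 8
  13 - 12 = 1
  14 - 13 = 1
  44 - 14 = 30
  62 - 44 = 18
  66 - 62 = 4
  70 - 66 = 4
  74 - 70 = 4
  84 - 74 = 10


Delta encoded: [4, 8, 1, 1, 30, 18, 4, 4, 4, 10]


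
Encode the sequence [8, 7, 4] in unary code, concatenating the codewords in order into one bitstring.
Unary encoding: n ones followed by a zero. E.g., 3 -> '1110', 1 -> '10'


Encode each number as n ones followed by a terminating 0:
  8 -> 111111110 (9 bits)
  7 -> 11111110 (8 bits)
  4 -> 11110 (5 bits)
Total length = 9 + 8 + 5 = 22 bits.

Unary([8, 7, 4]) = 1111111101111111011110 (22 bits)


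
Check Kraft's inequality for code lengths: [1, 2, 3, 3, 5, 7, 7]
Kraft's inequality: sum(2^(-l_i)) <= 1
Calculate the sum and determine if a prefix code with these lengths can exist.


Sum = 2^(-1) + 2^(-2) + 2^(-3) + 2^(-3) + 2^(-5) + 2^(-7) + 2^(-7)
    = 0.5 + 0.25 + 0.125 + 0.125 + 0.03125 + 0.0078125 + 0.0078125
    = 134/128 = 1.046875
Since 1.046875 > 1, Kraft's inequality is NOT satisfied.
A prefix code with these lengths CANNOT exist.

Kraft sum = 1.046875. Not satisfied.


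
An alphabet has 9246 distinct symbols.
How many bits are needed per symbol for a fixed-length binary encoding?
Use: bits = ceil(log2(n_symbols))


log2(9246) = 13.1746
Bracket: 2^13 = 8192 < 9246 <= 2^14 = 16384
So ceil(log2(9246)) = 14

bits = ceil(log2(9246)) = ceil(13.1746) = 14 bits


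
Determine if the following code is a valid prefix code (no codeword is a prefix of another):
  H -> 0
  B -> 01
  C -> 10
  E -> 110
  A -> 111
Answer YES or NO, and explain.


Checking each pair (does one codeword prefix another?):
  H='0' vs B='01': prefix -- VIOLATION

NO -- this is NOT a valid prefix code. H (0) is a prefix of B (01).


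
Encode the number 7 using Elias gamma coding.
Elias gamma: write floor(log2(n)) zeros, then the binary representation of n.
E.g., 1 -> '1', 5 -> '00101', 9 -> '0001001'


num_bits = floor(log2(7)) + 1 = 3
leading_zeros = num_bits - 1 = 2
binary(7) = 111

Elias gamma(7) = '00' + '111' = 00111 (5 bits)


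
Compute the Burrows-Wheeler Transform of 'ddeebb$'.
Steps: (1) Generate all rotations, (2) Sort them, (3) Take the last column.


Rotations (sorted):
  0: $ddeebb -> last char: b
  1: b$ddeeb -> last char: b
  2: bb$ddee -> last char: e
  3: ddeebb$ -> last char: $
  4: deebb$d -> last char: d
  5: ebb$dde -> last char: e
  6: eebb$dd -> last char: d


BWT = bbe$ded


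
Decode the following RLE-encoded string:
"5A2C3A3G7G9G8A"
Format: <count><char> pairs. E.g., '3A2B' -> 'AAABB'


Expanding each <count><char> pair:
  5A -> 'AAAAA'
  2C -> 'CC'
  3A -> 'AAA'
  3G -> 'GGG'
  7G -> 'GGGGGGG'
  9G -> 'GGGGGGGGG'
  8A -> 'AAAAAAAA'

Decoded = AAAAACCAAAGGGGGGGGGGGGGGGGGGGAAAAAAAA


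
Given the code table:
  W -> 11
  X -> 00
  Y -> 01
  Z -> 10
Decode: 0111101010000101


Decoding:
01 -> Y
11 -> W
10 -> Z
10 -> Z
10 -> Z
00 -> X
01 -> Y
01 -> Y


Result: YWZZZXYY


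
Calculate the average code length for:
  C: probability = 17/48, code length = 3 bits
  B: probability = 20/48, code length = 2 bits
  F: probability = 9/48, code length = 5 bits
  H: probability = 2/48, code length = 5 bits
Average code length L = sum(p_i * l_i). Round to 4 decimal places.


Weighted contributions p_i * l_i:
  C: (17/48) * 3 = 51/48
  B: (20/48) * 2 = 40/48
  F: (9/48) * 5 = 45/48
  H: (2/48) * 5 = 10/48
Sum = (51 + 40 + 45 + 10)/48 = 146/48

L = 146/48 = 3.0417 bits/symbol


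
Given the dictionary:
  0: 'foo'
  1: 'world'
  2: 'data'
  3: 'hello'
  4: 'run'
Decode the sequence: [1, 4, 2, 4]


Look up each index in the dictionary:
  1 -> 'world'
  4 -> 'run'
  2 -> 'data'
  4 -> 'run'

Decoded: "world run data run"


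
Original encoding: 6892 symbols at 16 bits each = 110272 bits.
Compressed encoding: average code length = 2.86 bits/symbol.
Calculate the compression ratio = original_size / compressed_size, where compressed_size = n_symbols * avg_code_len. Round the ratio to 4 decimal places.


original_size = n_symbols * orig_bits = 6892 * 16 = 110272 bits
compressed_size = n_symbols * avg_code_len = 6892 * 2.86 = 19711.12 bits
ratio = original_size / compressed_size = 110272 / 19711.12 = 5.5944

Compression ratio = 5.5944


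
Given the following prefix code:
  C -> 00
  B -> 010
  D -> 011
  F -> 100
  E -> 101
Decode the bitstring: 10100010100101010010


Decoding step by step:
Bits 101 -> E
Bits 00 -> C
Bits 010 -> B
Bits 100 -> F
Bits 101 -> E
Bits 010 -> B
Bits 010 -> B


Decoded message: ECBFEBB


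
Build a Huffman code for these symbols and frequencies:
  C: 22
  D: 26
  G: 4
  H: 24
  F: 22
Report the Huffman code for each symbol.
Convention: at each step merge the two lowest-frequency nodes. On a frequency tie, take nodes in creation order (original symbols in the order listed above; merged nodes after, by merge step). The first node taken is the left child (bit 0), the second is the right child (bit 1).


Huffman tree construction:
Step 1: Merge G(4) + C(22) = 26
Step 2: Merge F(22) + H(24) = 46
Step 3: Merge D(26) + (G+C)(26) = 52
Step 4: Merge (F+H)(46) + (D+(G+C))(52) = 98
Read each symbol's code off the tree from the root (left child = 0, right child = 1).

Codes:
  C: 111 (length 3)
  D: 10 (length 2)
  G: 110 (length 3)
  H: 01 (length 2)
  F: 00 (length 2)
Average code length: 222/98 = 2.2653 bits/symbol


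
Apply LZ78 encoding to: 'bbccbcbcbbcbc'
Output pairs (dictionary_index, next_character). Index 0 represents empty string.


LZ78 encoding steps:
Dictionary: {0: ''}
Step 1: w='' (idx 0), next='b' -> output (0, 'b'), add 'b' as idx 1
Step 2: w='b' (idx 1), next='c' -> output (1, 'c'), add 'bc' as idx 2
Step 3: w='' (idx 0), next='c' -> output (0, 'c'), add 'c' as idx 3
Step 4: w='bc' (idx 2), next='b' -> output (2, 'b'), add 'bcb' as idx 4
Step 5: w='c' (idx 3), next='b' -> output (3, 'b'), add 'cb' as idx 5
Step 6: w='bcb' (idx 4), next='c' -> output (4, 'c'), add 'bcbc' as idx 6


Encoded: [(0, 'b'), (1, 'c'), (0, 'c'), (2, 'b'), (3, 'b'), (4, 'c')]


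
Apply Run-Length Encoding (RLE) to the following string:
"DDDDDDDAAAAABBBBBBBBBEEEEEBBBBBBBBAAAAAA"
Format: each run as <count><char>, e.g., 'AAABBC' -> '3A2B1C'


Scanning runs left to right:
  i=0: run of 'D' x 7 -> '7D'
  i=7: run of 'A' x 5 -> '5A'
  i=12: run of 'B' x 9 -> '9B'
  i=21: run of 'E' x 5 -> '5E'
  i=26: run of 'B' x 8 -> '8B'
  i=34: run of 'A' x 6 -> '6A'

RLE = 7D5A9B5E8B6A


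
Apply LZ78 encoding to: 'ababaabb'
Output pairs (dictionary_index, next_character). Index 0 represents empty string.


LZ78 encoding steps:
Dictionary: {0: ''}
Step 1: w='' (idx 0), next='a' -> output (0, 'a'), add 'a' as idx 1
Step 2: w='' (idx 0), next='b' -> output (0, 'b'), add 'b' as idx 2
Step 3: w='a' (idx 1), next='b' -> output (1, 'b'), add 'ab' as idx 3
Step 4: w='a' (idx 1), next='a' -> output (1, 'a'), add 'aa' as idx 4
Step 5: w='b' (idx 2), next='b' -> output (2, 'b'), add 'bb' as idx 5


Encoded: [(0, 'a'), (0, 'b'), (1, 'b'), (1, 'a'), (2, 'b')]
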